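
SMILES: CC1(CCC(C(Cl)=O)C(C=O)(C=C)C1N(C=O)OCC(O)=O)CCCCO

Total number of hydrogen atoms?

26

Hydrogens are implicit in SMILES; fill each atom to its normal valence:
  8 × C: 2 H each → 16
  5 × C: 1 H each → 5
  5 × O: no H
  4 × C: no H
  2 × O: 1 H each → 2
  1 × C: 3 H
  1 × Cl: no H
  1 × N: no H
  Total hydrogens = 26.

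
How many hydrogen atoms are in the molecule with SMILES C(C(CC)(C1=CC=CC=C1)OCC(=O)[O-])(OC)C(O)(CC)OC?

Hydrogens are implicit in SMILES; fill each atom to its normal valence:
  5 × C (aromatic): 1 H each → 5
  4 × C: 3 H each → 12
  4 × O: no H
  3 × C: 2 H each → 6
  3 × C: no H
  1 × C: 1 H
  1 × C (aromatic): no H
  1 × O: 1 H
  1 × O (charge -1): no H
  Total hydrogens = 25.

25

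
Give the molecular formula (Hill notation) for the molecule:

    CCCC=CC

C6H12

Heavy atoms from the SMILES: 6 C.
Implicit hydrogens by atom environment:
  2 × C: 3 H each → 6
  2 × C: 2 H each → 4
  2 × C: 1 H each → 2
  Total hydrogens = 12.
Molecular formula: C6H12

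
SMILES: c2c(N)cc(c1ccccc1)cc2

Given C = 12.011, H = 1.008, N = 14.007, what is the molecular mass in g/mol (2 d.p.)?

169.23

Molecular formula: C12H11N.
M = 12×12.011 + 11×1.008 + 1×14.007 = 169.23 g/mol.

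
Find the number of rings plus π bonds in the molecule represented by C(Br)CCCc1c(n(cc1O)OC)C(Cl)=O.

4

Molecular formula from the SMILES: C10H13BrClNO3.
DoU = (2C + 2 + N − H − X)/2 = (2·10 + 2 + 1 − 13 − 2)/2 = 8/2 = 4.
(Structurally: 1 ring(s) + 3 π bond(s) = 4.)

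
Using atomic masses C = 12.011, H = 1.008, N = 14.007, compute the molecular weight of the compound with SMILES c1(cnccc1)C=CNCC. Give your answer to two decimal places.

148.21

Molecular formula: C9H12N2.
M = 9×12.011 + 12×1.008 + 2×14.007 = 148.21 g/mol.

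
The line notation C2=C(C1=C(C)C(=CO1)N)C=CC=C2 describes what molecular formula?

Heavy atoms from the SMILES: 11 C, 1 N, 1 O.
Implicit hydrogens by atom environment:
  6 × C (aromatic): 1 H each → 6
  4 × C (aromatic): no H
  1 × C: 3 H
  1 × N: 2 H
  1 × O (aromatic): no H
  Total hydrogens = 11.
Molecular formula: C11H11NO

C11H11NO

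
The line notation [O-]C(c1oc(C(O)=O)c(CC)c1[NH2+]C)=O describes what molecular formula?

C9H11NO5

Heavy atoms from the SMILES: 9 C, 1 N, 5 O.
Implicit hydrogens by atom environment:
  4 × C (aromatic): no H
  2 × C: 3 H each → 6
  2 × C: no H
  2 × O: no H
  1 × C: 2 H
  1 × N (charge +1): 2 H
  1 × O: 1 H
  1 × O (aromatic): no H
  1 × O (charge -1): no H
  Total hydrogens = 11.
Molecular formula: C9H11NO5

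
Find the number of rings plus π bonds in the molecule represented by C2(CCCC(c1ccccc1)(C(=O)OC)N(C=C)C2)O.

7

Molecular formula from the SMILES: C16H21NO3.
DoU = (2C + 2 + N − H − X)/2 = (2·16 + 2 + 1 − 21 − 0)/2 = 14/2 = 7.
(Structurally: 2 ring(s) + 5 π bond(s) = 7.)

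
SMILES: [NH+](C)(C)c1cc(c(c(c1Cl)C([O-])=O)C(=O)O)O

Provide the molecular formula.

Heavy atoms from the SMILES: 10 C, 1 Cl, 1 N, 5 O.
Implicit hydrogens by atom environment:
  5 × C (aromatic): no H
  2 × C: 3 H each → 6
  2 × C: no H
  2 × O: 1 H each → 2
  2 × O: no H
  1 × C (aromatic): 1 H
  1 × Cl: no H
  1 × N (charge +1): 1 H
  1 × O (charge -1): no H
  Total hydrogens = 10.
Molecular formula: C10H10ClNO5

C10H10ClNO5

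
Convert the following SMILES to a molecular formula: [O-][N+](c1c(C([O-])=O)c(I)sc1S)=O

C5HINO4S2-

Heavy atoms from the SMILES: 5 C, 1 I, 1 N, 4 O, 2 S.
Implicit hydrogens by atom environment:
  4 × C (aromatic): no H
  2 × O: no H
  2 × O (charge -1): no H
  1 × C: no H
  1 × I: no H
  1 × N (charge +1): no H
  1 × S: 1 H
  1 × S (aromatic): no H
  Total hydrogens = 1.
Net charge -1.
Molecular formula: C5HINO4S2-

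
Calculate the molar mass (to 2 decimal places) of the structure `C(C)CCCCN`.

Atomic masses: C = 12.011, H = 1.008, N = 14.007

Molecular formula: C6H15N.
M = 6×12.011 + 15×1.008 + 1×14.007 = 101.19 g/mol.

101.19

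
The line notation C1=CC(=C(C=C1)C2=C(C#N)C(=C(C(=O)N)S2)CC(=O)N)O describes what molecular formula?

C14H11N3O3S

Heavy atoms from the SMILES: 14 C, 3 N, 3 O, 1 S.
Implicit hydrogens by atom environment:
  6 × C (aromatic): no H
  4 × C (aromatic): 1 H each → 4
  3 × C: no H
  2 × N: 2 H each → 4
  2 × O: no H
  1 × C: 2 H
  1 × N: no H
  1 × O: 1 H
  1 × S (aromatic): no H
  Total hydrogens = 11.
Molecular formula: C14H11N3O3S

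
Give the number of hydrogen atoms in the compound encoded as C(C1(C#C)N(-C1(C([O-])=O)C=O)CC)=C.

10

Hydrogens are implicit in SMILES; fill each atom to its normal valence:
  4 × C: no H
  3 × C: 1 H each → 3
  2 × C: 2 H each → 4
  2 × O: no H
  1 × C: 3 H
  1 × N: no H
  1 × O (charge -1): no H
  Total hydrogens = 10.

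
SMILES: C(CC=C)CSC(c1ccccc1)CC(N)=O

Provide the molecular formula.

C14H19NOS

Heavy atoms from the SMILES: 14 C, 1 N, 1 O, 1 S.
Implicit hydrogens by atom environment:
  5 × C: 2 H each → 10
  5 × C (aromatic): 1 H each → 5
  2 × C: 1 H each → 2
  1 × C: no H
  1 × C (aromatic): no H
  1 × N: 2 H
  1 × O: no H
  1 × S: no H
  Total hydrogens = 19.
Molecular formula: C14H19NOS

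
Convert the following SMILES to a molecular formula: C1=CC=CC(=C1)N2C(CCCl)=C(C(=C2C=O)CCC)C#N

C17H17ClN2O

Heavy atoms from the SMILES: 17 C, 1 Cl, 2 N, 1 O.
Implicit hydrogens by atom environment:
  5 × C (aromatic): 1 H each → 5
  5 × C (aromatic): no H
  4 × C: 2 H each → 8
  1 × C: 3 H
  1 × C: 1 H
  1 × C: no H
  1 × Cl: no H
  1 × N (aromatic): no H
  1 × N: no H
  1 × O: no H
  Total hydrogens = 17.
Molecular formula: C17H17ClN2O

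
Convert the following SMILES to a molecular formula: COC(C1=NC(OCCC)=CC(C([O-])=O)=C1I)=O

C11H11INO5-

Heavy atoms from the SMILES: 11 C, 1 I, 1 N, 5 O.
Implicit hydrogens by atom environment:
  4 × C (aromatic): no H
  4 × O: no H
  2 × C: 3 H each → 6
  2 × C: 2 H each → 4
  2 × C: no H
  1 × C (aromatic): 1 H
  1 × I: no H
  1 × N (aromatic): no H
  1 × O (charge -1): no H
  Total hydrogens = 11.
Net charge -1.
Molecular formula: C11H11INO5-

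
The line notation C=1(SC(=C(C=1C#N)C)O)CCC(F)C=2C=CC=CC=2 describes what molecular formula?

Heavy atoms from the SMILES: 15 C, 1 F, 1 N, 1 O, 1 S.
Implicit hydrogens by atom environment:
  5 × C (aromatic): 1 H each → 5
  5 × C (aromatic): no H
  2 × C: 2 H each → 4
  1 × C: 3 H
  1 × C: 1 H
  1 × C: no H
  1 × F: no H
  1 × N: no H
  1 × O: 1 H
  1 × S (aromatic): no H
  Total hydrogens = 14.
Molecular formula: C15H14FNOS

C15H14FNOS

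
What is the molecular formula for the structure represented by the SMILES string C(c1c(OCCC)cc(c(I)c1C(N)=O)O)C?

Heavy atoms from the SMILES: 12 C, 1 I, 1 N, 3 O.
Implicit hydrogens by atom environment:
  5 × C (aromatic): no H
  3 × C: 2 H each → 6
  2 × C: 3 H each → 6
  2 × O: no H
  1 × C (aromatic): 1 H
  1 × C: no H
  1 × I: no H
  1 × N: 2 H
  1 × O: 1 H
  Total hydrogens = 16.
Molecular formula: C12H16INO3

C12H16INO3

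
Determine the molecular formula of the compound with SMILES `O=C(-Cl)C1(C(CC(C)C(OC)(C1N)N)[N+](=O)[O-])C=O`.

C10H16ClN3O5

Heavy atoms from the SMILES: 10 C, 1 Cl, 3 N, 5 O.
Implicit hydrogens by atom environment:
  4 × C: 1 H each → 4
  4 × O: no H
  3 × C: no H
  2 × C: 3 H each → 6
  2 × N: 2 H each → 4
  1 × C: 2 H
  1 × Cl: no H
  1 × N (charge +1): no H
  1 × O (charge -1): no H
  Total hydrogens = 16.
Molecular formula: C10H16ClN3O5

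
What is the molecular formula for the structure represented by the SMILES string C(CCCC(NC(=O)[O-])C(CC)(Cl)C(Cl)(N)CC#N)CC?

Heavy atoms from the SMILES: 14 C, 2 Cl, 3 N, 2 O.
Implicit hydrogens by atom environment:
  7 × C: 2 H each → 14
  4 × C: no H
  2 × C: 3 H each → 6
  2 × Cl: no H
  1 × C: 1 H
  1 × N: 2 H
  1 × N: 1 H
  1 × N: no H
  1 × O: no H
  1 × O (charge -1): no H
  Total hydrogens = 24.
Net charge -1.
Molecular formula: C14H24Cl2N3O2-

C14H24Cl2N3O2-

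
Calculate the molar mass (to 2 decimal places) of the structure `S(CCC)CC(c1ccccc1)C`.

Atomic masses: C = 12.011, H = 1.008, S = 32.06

194.34

Molecular formula: C12H18S.
M = 12×12.011 + 18×1.008 + 1×32.06 = 194.34 g/mol.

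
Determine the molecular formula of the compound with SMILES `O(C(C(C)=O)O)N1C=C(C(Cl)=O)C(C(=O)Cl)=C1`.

Heavy atoms from the SMILES: 9 C, 2 Cl, 1 N, 5 O.
Implicit hydrogens by atom environment:
  4 × O: no H
  3 × C: no H
  2 × C (aromatic): 1 H each → 2
  2 × C (aromatic): no H
  2 × Cl: no H
  1 × C: 3 H
  1 × C: 1 H
  1 × N (aromatic): no H
  1 × O: 1 H
  Total hydrogens = 7.
Molecular formula: C9H7Cl2NO5

C9H7Cl2NO5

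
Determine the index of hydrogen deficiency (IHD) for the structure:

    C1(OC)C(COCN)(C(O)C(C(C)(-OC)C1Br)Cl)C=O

2

Molecular formula from the SMILES: C12H21BrClNO5.
DoU = (2C + 2 + N − H − X)/2 = (2·12 + 2 + 1 − 21 − 2)/2 = 4/2 = 2.
(Structurally: 1 ring(s) + 1 π bond(s) = 2.)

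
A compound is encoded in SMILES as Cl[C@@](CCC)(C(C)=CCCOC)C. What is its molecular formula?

C11H21ClO

Heavy atoms from the SMILES: 11 C, 1 Cl, 1 O.
Implicit hydrogens by atom environment:
  4 × C: 3 H each → 12
  4 × C: 2 H each → 8
  2 × C: no H
  1 × C: 1 H
  1 × Cl: no H
  1 × O: no H
  Total hydrogens = 21.
Molecular formula: C11H21ClO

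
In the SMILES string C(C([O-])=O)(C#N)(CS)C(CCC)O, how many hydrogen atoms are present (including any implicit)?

Hydrogens are implicit in SMILES; fill each atom to its normal valence:
  3 × C: 2 H each → 6
  3 × C: no H
  1 × C: 3 H
  1 × C: 1 H
  1 × N: no H
  1 × O: 1 H
  1 × O: no H
  1 × O (charge -1): no H
  1 × S: 1 H
  Total hydrogens = 12.

12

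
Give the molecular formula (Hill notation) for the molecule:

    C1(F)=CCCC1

Heavy atoms from the SMILES: 5 C, 1 F.
Implicit hydrogens by atom environment:
  3 × C: 2 H each → 6
  1 × C: 1 H
  1 × C: no H
  1 × F: no H
  Total hydrogens = 7.
Molecular formula: C5H7F

C5H7F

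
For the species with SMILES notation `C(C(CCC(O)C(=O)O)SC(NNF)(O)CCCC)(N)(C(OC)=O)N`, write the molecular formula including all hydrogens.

C13H27FN4O6S

Heavy atoms from the SMILES: 13 C, 1 F, 4 N, 6 O, 1 S.
Implicit hydrogens by atom environment:
  5 × C: 2 H each → 10
  4 × C: no H
  3 × O: 1 H each → 3
  3 × O: no H
  2 × C: 3 H each → 6
  2 × C: 1 H each → 2
  2 × N: 2 H each → 4
  2 × N: 1 H each → 2
  1 × F: no H
  1 × S: no H
  Total hydrogens = 27.
Molecular formula: C13H27FN4O6S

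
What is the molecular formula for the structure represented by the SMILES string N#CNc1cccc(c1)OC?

C8H8N2O

Heavy atoms from the SMILES: 8 C, 2 N, 1 O.
Implicit hydrogens by atom environment:
  4 × C (aromatic): 1 H each → 4
  2 × C (aromatic): no H
  1 × C: 3 H
  1 × C: no H
  1 × N: 1 H
  1 × N: no H
  1 × O: no H
  Total hydrogens = 8.
Molecular formula: C8H8N2O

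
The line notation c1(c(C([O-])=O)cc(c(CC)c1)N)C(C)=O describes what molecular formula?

C11H12NO3-

Heavy atoms from the SMILES: 11 C, 1 N, 3 O.
Implicit hydrogens by atom environment:
  4 × C (aromatic): no H
  2 × C: 3 H each → 6
  2 × C (aromatic): 1 H each → 2
  2 × C: no H
  2 × O: no H
  1 × C: 2 H
  1 × N: 2 H
  1 × O (charge -1): no H
  Total hydrogens = 12.
Net charge -1.
Molecular formula: C11H12NO3-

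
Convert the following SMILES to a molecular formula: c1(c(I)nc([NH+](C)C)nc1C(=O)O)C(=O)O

C8H9IN3O4+

Heavy atoms from the SMILES: 8 C, 1 I, 3 N, 4 O.
Implicit hydrogens by atom environment:
  4 × C (aromatic): no H
  2 × C: 3 H each → 6
  2 × C: no H
  2 × N (aromatic): no H
  2 × O: 1 H each → 2
  2 × O: no H
  1 × I: no H
  1 × N (charge +1): 1 H
  Total hydrogens = 9.
Net charge +1.
Molecular formula: C8H9IN3O4+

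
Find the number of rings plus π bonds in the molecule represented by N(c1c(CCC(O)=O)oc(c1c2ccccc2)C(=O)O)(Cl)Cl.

9

Molecular formula from the SMILES: C14H11Cl2NO5.
DoU = (2C + 2 + N − H − X)/2 = (2·14 + 2 + 1 − 11 − 2)/2 = 18/2 = 9.
(Structurally: 2 ring(s) + 7 π bond(s) = 9.)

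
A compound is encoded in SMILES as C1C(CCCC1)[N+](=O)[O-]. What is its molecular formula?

C6H11NO2

Heavy atoms from the SMILES: 6 C, 1 N, 2 O.
Implicit hydrogens by atom environment:
  5 × C: 2 H each → 10
  1 × C: 1 H
  1 × N (charge +1): no H
  1 × O: no H
  1 × O (charge -1): no H
  Total hydrogens = 11.
Molecular formula: C6H11NO2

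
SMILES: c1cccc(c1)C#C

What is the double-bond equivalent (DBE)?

Molecular formula from the SMILES: C8H6.
DoU = (2C + 2 + N − H − X)/2 = (2·8 + 2 + 0 − 6 − 0)/2 = 12/2 = 6.
(Structurally: 1 ring(s) + 5 π bond(s) = 6.)

6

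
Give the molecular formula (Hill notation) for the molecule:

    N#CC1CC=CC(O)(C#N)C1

Heavy atoms from the SMILES: 8 C, 2 N, 1 O.
Implicit hydrogens by atom environment:
  3 × C: 1 H each → 3
  3 × C: no H
  2 × C: 2 H each → 4
  2 × N: no H
  1 × O: 1 H
  Total hydrogens = 8.
Molecular formula: C8H8N2O

C8H8N2O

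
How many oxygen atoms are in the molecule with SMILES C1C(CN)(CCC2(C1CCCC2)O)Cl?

The symbol for oxygen appears 1 time in the SMILES.

1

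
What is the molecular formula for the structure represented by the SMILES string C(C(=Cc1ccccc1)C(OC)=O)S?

Heavy atoms from the SMILES: 11 C, 2 O, 1 S.
Implicit hydrogens by atom environment:
  5 × C (aromatic): 1 H each → 5
  2 × C: no H
  2 × O: no H
  1 × C: 3 H
  1 × C: 2 H
  1 × C: 1 H
  1 × C (aromatic): no H
  1 × S: 1 H
  Total hydrogens = 12.
Molecular formula: C11H12O2S

C11H12O2S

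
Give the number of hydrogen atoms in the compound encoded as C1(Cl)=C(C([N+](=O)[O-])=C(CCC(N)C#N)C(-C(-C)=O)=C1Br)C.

13

Hydrogens are implicit in SMILES; fill each atom to its normal valence:
  6 × C (aromatic): no H
  2 × C: 3 H each → 6
  2 × C: 2 H each → 4
  2 × C: no H
  2 × O: no H
  1 × Br: no H
  1 × C: 1 H
  1 × Cl: no H
  1 × N: 2 H
  1 × N: no H
  1 × N (charge +1): no H
  1 × O (charge -1): no H
  Total hydrogens = 13.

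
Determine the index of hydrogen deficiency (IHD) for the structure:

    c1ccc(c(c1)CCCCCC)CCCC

4

Molecular formula from the SMILES: C16H26.
DoU = (2C + 2 + N − H − X)/2 = (2·16 + 2 + 0 − 26 − 0)/2 = 8/2 = 4.
(Structurally: 1 ring(s) + 3 π bond(s) = 4.)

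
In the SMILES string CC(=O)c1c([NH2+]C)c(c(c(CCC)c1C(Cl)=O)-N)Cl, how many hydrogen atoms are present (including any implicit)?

17

Hydrogens are implicit in SMILES; fill each atom to its normal valence:
  6 × C (aromatic): no H
  3 × C: 3 H each → 9
  2 × C: 2 H each → 4
  2 × C: no H
  2 × Cl: no H
  2 × O: no H
  1 × N: 2 H
  1 × N (charge +1): 2 H
  Total hydrogens = 17.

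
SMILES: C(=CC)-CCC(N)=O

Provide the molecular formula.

Heavy atoms from the SMILES: 6 C, 1 N, 1 O.
Implicit hydrogens by atom environment:
  2 × C: 2 H each → 4
  2 × C: 1 H each → 2
  1 × C: 3 H
  1 × C: no H
  1 × N: 2 H
  1 × O: no H
  Total hydrogens = 11.
Molecular formula: C6H11NO

C6H11NO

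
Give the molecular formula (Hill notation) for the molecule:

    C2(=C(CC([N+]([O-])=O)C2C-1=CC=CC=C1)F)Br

C11H9BrFNO2

Heavy atoms from the SMILES: 1 Br, 11 C, 1 F, 1 N, 2 O.
Implicit hydrogens by atom environment:
  5 × C (aromatic): 1 H each → 5
  2 × C: 1 H each → 2
  2 × C: no H
  1 × Br: no H
  1 × C: 2 H
  1 × C (aromatic): no H
  1 × F: no H
  1 × N (charge +1): no H
  1 × O: no H
  1 × O (charge -1): no H
  Total hydrogens = 9.
Molecular formula: C11H9BrFNO2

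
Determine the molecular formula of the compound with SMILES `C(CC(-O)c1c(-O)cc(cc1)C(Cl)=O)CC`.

C12H15ClO3

Heavy atoms from the SMILES: 12 C, 1 Cl, 3 O.
Implicit hydrogens by atom environment:
  3 × C: 2 H each → 6
  3 × C (aromatic): 1 H each → 3
  3 × C (aromatic): no H
  2 × O: 1 H each → 2
  1 × C: 3 H
  1 × C: 1 H
  1 × C: no H
  1 × Cl: no H
  1 × O: no H
  Total hydrogens = 15.
Molecular formula: C12H15ClO3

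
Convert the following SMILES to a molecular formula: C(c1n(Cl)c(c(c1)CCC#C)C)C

C11H14ClN

Heavy atoms from the SMILES: 11 C, 1 Cl, 1 N.
Implicit hydrogens by atom environment:
  3 × C: 2 H each → 6
  3 × C (aromatic): no H
  2 × C: 3 H each → 6
  1 × C (aromatic): 1 H
  1 × C: 1 H
  1 × C: no H
  1 × Cl: no H
  1 × N (aromatic): no H
  Total hydrogens = 14.
Molecular formula: C11H14ClN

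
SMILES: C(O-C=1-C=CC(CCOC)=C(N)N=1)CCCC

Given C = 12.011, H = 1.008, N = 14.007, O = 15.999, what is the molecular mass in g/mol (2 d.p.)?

Molecular formula: C13H22N2O2.
M = 13×12.011 + 22×1.008 + 2×14.007 + 2×15.999 = 238.33 g/mol.

238.33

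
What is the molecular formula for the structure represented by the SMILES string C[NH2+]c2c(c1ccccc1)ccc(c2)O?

Heavy atoms from the SMILES: 13 C, 1 N, 1 O.
Implicit hydrogens by atom environment:
  8 × C (aromatic): 1 H each → 8
  4 × C (aromatic): no H
  1 × C: 3 H
  1 × N (charge +1): 2 H
  1 × O: 1 H
  Total hydrogens = 14.
Net charge +1.
Molecular formula: C13H14NO+

C13H14NO+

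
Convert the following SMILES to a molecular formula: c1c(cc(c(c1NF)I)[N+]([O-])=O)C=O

C7H4FIN2O3

Heavy atoms from the SMILES: 7 C, 1 F, 1 I, 2 N, 3 O.
Implicit hydrogens by atom environment:
  4 × C (aromatic): no H
  2 × C (aromatic): 1 H each → 2
  2 × O: no H
  1 × C: 1 H
  1 × F: no H
  1 × I: no H
  1 × N: 1 H
  1 × N (charge +1): no H
  1 × O (charge -1): no H
  Total hydrogens = 4.
Molecular formula: C7H4FIN2O3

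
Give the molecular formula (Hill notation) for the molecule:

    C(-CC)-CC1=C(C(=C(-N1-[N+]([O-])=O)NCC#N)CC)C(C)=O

C14H20N4O3

Heavy atoms from the SMILES: 14 C, 4 N, 3 O.
Implicit hydrogens by atom environment:
  5 × C: 2 H each → 10
  4 × C (aromatic): no H
  3 × C: 3 H each → 9
  2 × C: no H
  2 × O: no H
  1 × N: 1 H
  1 × N (aromatic): no H
  1 × N: no H
  1 × N (charge +1): no H
  1 × O (charge -1): no H
  Total hydrogens = 20.
Molecular formula: C14H20N4O3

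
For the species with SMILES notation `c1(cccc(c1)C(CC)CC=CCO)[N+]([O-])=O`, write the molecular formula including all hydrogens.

C13H17NO3

Heavy atoms from the SMILES: 13 C, 1 N, 3 O.
Implicit hydrogens by atom environment:
  4 × C (aromatic): 1 H each → 4
  3 × C: 2 H each → 6
  3 × C: 1 H each → 3
  2 × C (aromatic): no H
  1 × C: 3 H
  1 × N (charge +1): no H
  1 × O: 1 H
  1 × O: no H
  1 × O (charge -1): no H
  Total hydrogens = 17.
Molecular formula: C13H17NO3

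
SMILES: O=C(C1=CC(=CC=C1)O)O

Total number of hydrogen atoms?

6

Hydrogens are implicit in SMILES; fill each atom to its normal valence:
  4 × C (aromatic): 1 H each → 4
  2 × C (aromatic): no H
  2 × O: 1 H each → 2
  1 × C: no H
  1 × O: no H
  Total hydrogens = 6.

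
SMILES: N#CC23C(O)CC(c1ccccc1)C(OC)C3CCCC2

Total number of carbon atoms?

The symbol for carbon appears 18 times in the SMILES. Lowercase c denotes aromatic carbon and counts toward C.

18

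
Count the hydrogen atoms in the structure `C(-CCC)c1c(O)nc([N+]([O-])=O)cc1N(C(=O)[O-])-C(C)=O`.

Hydrogens are implicit in SMILES; fill each atom to its normal valence:
  4 × C (aromatic): no H
  3 × C: 2 H each → 6
  3 × O: no H
  2 × C: 3 H each → 6
  2 × C: no H
  2 × O (charge -1): no H
  1 × C (aromatic): 1 H
  1 × N (aromatic): no H
  1 × N: no H
  1 × N (charge +1): no H
  1 × O: 1 H
  Total hydrogens = 14.

14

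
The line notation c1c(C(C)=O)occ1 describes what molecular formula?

Heavy atoms from the SMILES: 6 C, 2 O.
Implicit hydrogens by atom environment:
  3 × C (aromatic): 1 H each → 3
  1 × C: 3 H
  1 × C (aromatic): no H
  1 × C: no H
  1 × O (aromatic): no H
  1 × O: no H
  Total hydrogens = 6.
Molecular formula: C6H6O2

C6H6O2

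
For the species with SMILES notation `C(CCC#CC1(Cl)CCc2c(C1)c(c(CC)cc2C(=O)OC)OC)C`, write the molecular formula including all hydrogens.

Heavy atoms from the SMILES: 21 C, 1 Cl, 3 O.
Implicit hydrogens by atom environment:
  7 × C: 2 H each → 14
  5 × C (aromatic): no H
  4 × C: 3 H each → 12
  4 × C: no H
  3 × O: no H
  1 × C (aromatic): 1 H
  1 × Cl: no H
  Total hydrogens = 27.
Molecular formula: C21H27ClO3

C21H27ClO3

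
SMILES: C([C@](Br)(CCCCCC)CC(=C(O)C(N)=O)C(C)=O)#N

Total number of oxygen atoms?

3

The symbol for oxygen appears 3 times in the SMILES.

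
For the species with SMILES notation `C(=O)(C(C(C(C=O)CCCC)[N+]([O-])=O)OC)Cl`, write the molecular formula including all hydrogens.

Heavy atoms from the SMILES: 10 C, 1 Cl, 1 N, 5 O.
Implicit hydrogens by atom environment:
  4 × C: 1 H each → 4
  4 × O: no H
  3 × C: 2 H each → 6
  2 × C: 3 H each → 6
  1 × C: no H
  1 × Cl: no H
  1 × N (charge +1): no H
  1 × O (charge -1): no H
  Total hydrogens = 16.
Molecular formula: C10H16ClNO5

C10H16ClNO5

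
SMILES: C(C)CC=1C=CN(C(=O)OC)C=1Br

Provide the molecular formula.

Heavy atoms from the SMILES: 1 Br, 9 C, 1 N, 2 O.
Implicit hydrogens by atom environment:
  2 × C: 3 H each → 6
  2 × C: 2 H each → 4
  2 × C (aromatic): 1 H each → 2
  2 × C (aromatic): no H
  2 × O: no H
  1 × Br: no H
  1 × C: no H
  1 × N (aromatic): no H
  Total hydrogens = 12.
Molecular formula: C9H12BrNO2

C9H12BrNO2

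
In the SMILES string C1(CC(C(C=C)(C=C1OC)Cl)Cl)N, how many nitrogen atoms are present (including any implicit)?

The symbol for nitrogen appears 1 time in the SMILES.

1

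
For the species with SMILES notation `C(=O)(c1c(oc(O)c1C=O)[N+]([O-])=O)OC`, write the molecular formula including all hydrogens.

C7H5NO7

Heavy atoms from the SMILES: 7 C, 1 N, 7 O.
Implicit hydrogens by atom environment:
  4 × C (aromatic): no H
  4 × O: no H
  1 × C: 3 H
  1 × C: 1 H
  1 × C: no H
  1 × N (charge +1): no H
  1 × O: 1 H
  1 × O (aromatic): no H
  1 × O (charge -1): no H
  Total hydrogens = 5.
Molecular formula: C7H5NO7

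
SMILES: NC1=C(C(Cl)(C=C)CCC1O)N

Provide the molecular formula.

Heavy atoms from the SMILES: 8 C, 1 Cl, 2 N, 1 O.
Implicit hydrogens by atom environment:
  3 × C: 2 H each → 6
  3 × C: no H
  2 × C: 1 H each → 2
  2 × N: 2 H each → 4
  1 × Cl: no H
  1 × O: 1 H
  Total hydrogens = 13.
Molecular formula: C8H13ClN2O

C8H13ClN2O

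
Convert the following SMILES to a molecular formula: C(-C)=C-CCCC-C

Heavy atoms from the SMILES: 8 C.
Implicit hydrogens by atom environment:
  4 × C: 2 H each → 8
  2 × C: 3 H each → 6
  2 × C: 1 H each → 2
  Total hydrogens = 16.
Molecular formula: C8H16

C8H16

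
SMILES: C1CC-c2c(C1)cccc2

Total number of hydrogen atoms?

Hydrogens are implicit in SMILES; fill each atom to its normal valence:
  4 × C: 2 H each → 8
  4 × C (aromatic): 1 H each → 4
  2 × C (aromatic): no H
  Total hydrogens = 12.

12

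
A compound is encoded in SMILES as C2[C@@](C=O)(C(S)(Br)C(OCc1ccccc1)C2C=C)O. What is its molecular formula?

Heavy atoms from the SMILES: 1 Br, 15 C, 3 O, 1 S.
Implicit hydrogens by atom environment:
  5 × C (aromatic): 1 H each → 5
  4 × C: 1 H each → 4
  3 × C: 2 H each → 6
  2 × C: no H
  2 × O: no H
  1 × Br: no H
  1 × C (aromatic): no H
  1 × O: 1 H
  1 × S: 1 H
  Total hydrogens = 17.
Molecular formula: C15H17BrO3S

C15H17BrO3S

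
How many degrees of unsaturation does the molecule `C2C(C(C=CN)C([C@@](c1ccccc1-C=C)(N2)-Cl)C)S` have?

7

Molecular formula from the SMILES: C16H21ClN2S.
DoU = (2C + 2 + N − H − X)/2 = (2·16 + 2 + 2 − 21 − 1)/2 = 14/2 = 7.
(Structurally: 2 ring(s) + 5 π bond(s) = 7.)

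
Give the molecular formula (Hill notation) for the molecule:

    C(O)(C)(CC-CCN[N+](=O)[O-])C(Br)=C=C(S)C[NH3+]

Heavy atoms from the SMILES: 1 Br, 10 C, 3 N, 3 O, 1 S.
Implicit hydrogens by atom environment:
  5 × C: 2 H each → 10
  4 × C: no H
  1 × Br: no H
  1 × C: 3 H
  1 × N (charge +1): 3 H
  1 × N: 1 H
  1 × N (charge +1): no H
  1 × O: 1 H
  1 × O: no H
  1 × O (charge -1): no H
  1 × S: 1 H
  Total hydrogens = 19.
Net charge +1.
Molecular formula: C10H19BrN3O3S+

C10H19BrN3O3S+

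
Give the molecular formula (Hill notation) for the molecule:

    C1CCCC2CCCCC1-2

Heavy atoms from the SMILES: 10 C.
Implicit hydrogens by atom environment:
  8 × C: 2 H each → 16
  2 × C: 1 H each → 2
  Total hydrogens = 18.
Molecular formula: C10H18

C10H18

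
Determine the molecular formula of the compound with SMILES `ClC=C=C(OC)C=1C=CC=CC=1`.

C10H9ClO

Heavy atoms from the SMILES: 10 C, 1 Cl, 1 O.
Implicit hydrogens by atom environment:
  5 × C (aromatic): 1 H each → 5
  2 × C: no H
  1 × C: 3 H
  1 × C: 1 H
  1 × C (aromatic): no H
  1 × Cl: no H
  1 × O: no H
  Total hydrogens = 9.
Molecular formula: C10H9ClO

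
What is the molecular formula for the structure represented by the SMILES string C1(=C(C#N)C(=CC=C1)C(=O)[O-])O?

C8H4NO3-

Heavy atoms from the SMILES: 8 C, 1 N, 3 O.
Implicit hydrogens by atom environment:
  3 × C (aromatic): 1 H each → 3
  3 × C (aromatic): no H
  2 × C: no H
  1 × N: no H
  1 × O: 1 H
  1 × O: no H
  1 × O (charge -1): no H
  Total hydrogens = 4.
Net charge -1.
Molecular formula: C8H4NO3-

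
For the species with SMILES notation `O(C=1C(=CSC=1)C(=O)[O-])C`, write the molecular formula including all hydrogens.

Heavy atoms from the SMILES: 6 C, 3 O, 1 S.
Implicit hydrogens by atom environment:
  2 × C (aromatic): 1 H each → 2
  2 × C (aromatic): no H
  2 × O: no H
  1 × C: 3 H
  1 × C: no H
  1 × O (charge -1): no H
  1 × S (aromatic): no H
  Total hydrogens = 5.
Net charge -1.
Molecular formula: C6H5O3S-

C6H5O3S-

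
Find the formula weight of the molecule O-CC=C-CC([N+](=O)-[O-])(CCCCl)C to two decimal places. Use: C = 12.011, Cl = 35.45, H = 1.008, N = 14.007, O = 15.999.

221.68

Molecular formula: C9H16ClNO3.
M = 9×12.011 + 1×35.45 + 16×1.008 + 1×14.007 + 3×15.999 = 221.68 g/mol.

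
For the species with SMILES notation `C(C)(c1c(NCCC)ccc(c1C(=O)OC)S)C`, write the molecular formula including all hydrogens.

Heavy atoms from the SMILES: 14 C, 1 N, 2 O, 1 S.
Implicit hydrogens by atom environment:
  4 × C: 3 H each → 12
  4 × C (aromatic): no H
  2 × C: 2 H each → 4
  2 × C (aromatic): 1 H each → 2
  2 × O: no H
  1 × C: 1 H
  1 × C: no H
  1 × N: 1 H
  1 × S: 1 H
  Total hydrogens = 21.
Molecular formula: C14H21NO2S

C14H21NO2S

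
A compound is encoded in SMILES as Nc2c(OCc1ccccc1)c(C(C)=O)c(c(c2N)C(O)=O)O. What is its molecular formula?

C16H16N2O5

Heavy atoms from the SMILES: 16 C, 2 N, 5 O.
Implicit hydrogens by atom environment:
  7 × C (aromatic): no H
  5 × C (aromatic): 1 H each → 5
  3 × O: no H
  2 × C: no H
  2 × N: 2 H each → 4
  2 × O: 1 H each → 2
  1 × C: 3 H
  1 × C: 2 H
  Total hydrogens = 16.
Molecular formula: C16H16N2O5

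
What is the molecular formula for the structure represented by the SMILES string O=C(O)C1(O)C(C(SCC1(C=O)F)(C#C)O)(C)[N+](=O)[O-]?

Heavy atoms from the SMILES: 10 C, 1 F, 1 N, 7 O, 1 S.
Implicit hydrogens by atom environment:
  6 × C: no H
  3 × O: 1 H each → 3
  3 × O: no H
  2 × C: 1 H each → 2
  1 × C: 3 H
  1 × C: 2 H
  1 × F: no H
  1 × N (charge +1): no H
  1 × O (charge -1): no H
  1 × S: no H
  Total hydrogens = 10.
Molecular formula: C10H10FNO7S

C10H10FNO7S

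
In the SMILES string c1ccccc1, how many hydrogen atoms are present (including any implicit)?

6

Hydrogens are implicit in SMILES; fill each atom to its normal valence:
  6 × C (aromatic): 1 H each → 6
  Total hydrogens = 6.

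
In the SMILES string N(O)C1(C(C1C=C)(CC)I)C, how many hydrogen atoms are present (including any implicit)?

Hydrogens are implicit in SMILES; fill each atom to its normal valence:
  2 × C: 3 H each → 6
  2 × C: 2 H each → 4
  2 × C: 1 H each → 2
  2 × C: no H
  1 × I: no H
  1 × N: 1 H
  1 × O: 1 H
  Total hydrogens = 14.

14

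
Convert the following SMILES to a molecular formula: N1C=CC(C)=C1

C5H7N

Heavy atoms from the SMILES: 5 C, 1 N.
Implicit hydrogens by atom environment:
  3 × C (aromatic): 1 H each → 3
  1 × C: 3 H
  1 × C (aromatic): no H
  1 × N (aromatic): 1 H
  Total hydrogens = 7.
Molecular formula: C5H7N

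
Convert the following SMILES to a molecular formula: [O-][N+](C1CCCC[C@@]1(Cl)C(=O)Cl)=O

C7H9Cl2NO3

Heavy atoms from the SMILES: 7 C, 2 Cl, 1 N, 3 O.
Implicit hydrogens by atom environment:
  4 × C: 2 H each → 8
  2 × C: no H
  2 × Cl: no H
  2 × O: no H
  1 × C: 1 H
  1 × N (charge +1): no H
  1 × O (charge -1): no H
  Total hydrogens = 9.
Molecular formula: C7H9Cl2NO3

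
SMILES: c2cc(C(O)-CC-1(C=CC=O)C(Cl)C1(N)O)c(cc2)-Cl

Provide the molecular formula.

C14H15Cl2NO3

Heavy atoms from the SMILES: 14 C, 2 Cl, 1 N, 3 O.
Implicit hydrogens by atom environment:
  5 × C: 1 H each → 5
  4 × C (aromatic): 1 H each → 4
  2 × C: no H
  2 × C (aromatic): no H
  2 × Cl: no H
  2 × O: 1 H each → 2
  1 × C: 2 H
  1 × N: 2 H
  1 × O: no H
  Total hydrogens = 15.
Molecular formula: C14H15Cl2NO3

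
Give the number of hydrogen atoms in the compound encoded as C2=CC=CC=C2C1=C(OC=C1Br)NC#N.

7

Hydrogens are implicit in SMILES; fill each atom to its normal valence:
  6 × C (aromatic): 1 H each → 6
  4 × C (aromatic): no H
  1 × Br: no H
  1 × C: no H
  1 × N: 1 H
  1 × N: no H
  1 × O (aromatic): no H
  Total hydrogens = 7.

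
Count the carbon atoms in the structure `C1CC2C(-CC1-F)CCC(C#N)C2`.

11

The symbol for carbon appears 11 times in the SMILES.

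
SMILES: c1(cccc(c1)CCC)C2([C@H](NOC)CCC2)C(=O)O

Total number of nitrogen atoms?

The symbol for nitrogen appears 1 time in the SMILES.

1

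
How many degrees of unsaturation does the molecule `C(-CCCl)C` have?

Molecular formula from the SMILES: C4H9Cl.
DoU = (2C + 2 + N − H − X)/2 = (2·4 + 2 + 0 − 9 − 1)/2 = 0/2 = 0.
(Structurally: 0 ring(s) + 0 π bond(s) = 0.)

0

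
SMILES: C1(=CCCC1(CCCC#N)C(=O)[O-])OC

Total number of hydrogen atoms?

Hydrogens are implicit in SMILES; fill each atom to its normal valence:
  5 × C: 2 H each → 10
  4 × C: no H
  2 × O: no H
  1 × C: 3 H
  1 × C: 1 H
  1 × N: no H
  1 × O (charge -1): no H
  Total hydrogens = 14.

14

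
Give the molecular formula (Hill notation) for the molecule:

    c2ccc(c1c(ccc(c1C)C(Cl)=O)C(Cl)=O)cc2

Heavy atoms from the SMILES: 15 C, 2 Cl, 2 O.
Implicit hydrogens by atom environment:
  7 × C (aromatic): 1 H each → 7
  5 × C (aromatic): no H
  2 × C: no H
  2 × Cl: no H
  2 × O: no H
  1 × C: 3 H
  Total hydrogens = 10.
Molecular formula: C15H10Cl2O2

C15H10Cl2O2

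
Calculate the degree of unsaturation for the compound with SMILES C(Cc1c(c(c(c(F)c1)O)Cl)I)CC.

Molecular formula from the SMILES: C10H11ClFIO.
DoU = (2C + 2 + N − H − X)/2 = (2·10 + 2 + 0 − 11 − 3)/2 = 8/2 = 4.
(Structurally: 1 ring(s) + 3 π bond(s) = 4.)

4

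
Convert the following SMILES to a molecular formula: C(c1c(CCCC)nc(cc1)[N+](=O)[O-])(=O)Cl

C10H11ClN2O3

Heavy atoms from the SMILES: 10 C, 1 Cl, 2 N, 3 O.
Implicit hydrogens by atom environment:
  3 × C: 2 H each → 6
  3 × C (aromatic): no H
  2 × C (aromatic): 1 H each → 2
  2 × O: no H
  1 × C: 3 H
  1 × C: no H
  1 × Cl: no H
  1 × N (aromatic): no H
  1 × N (charge +1): no H
  1 × O (charge -1): no H
  Total hydrogens = 11.
Molecular formula: C10H11ClN2O3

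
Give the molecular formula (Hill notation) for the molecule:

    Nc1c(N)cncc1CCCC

Heavy atoms from the SMILES: 9 C, 3 N.
Implicit hydrogens by atom environment:
  3 × C: 2 H each → 6
  3 × C (aromatic): no H
  2 × C (aromatic): 1 H each → 2
  2 × N: 2 H each → 4
  1 × C: 3 H
  1 × N (aromatic): no H
  Total hydrogens = 15.
Molecular formula: C9H15N3

C9H15N3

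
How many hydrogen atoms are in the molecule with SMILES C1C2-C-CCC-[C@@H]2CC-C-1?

18

Hydrogens are implicit in SMILES; fill each atom to its normal valence:
  8 × C: 2 H each → 16
  2 × C: 1 H each → 2
  Total hydrogens = 18.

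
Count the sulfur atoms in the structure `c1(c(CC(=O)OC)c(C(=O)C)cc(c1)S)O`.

1

The symbol for sulfur appears 1 time in the SMILES.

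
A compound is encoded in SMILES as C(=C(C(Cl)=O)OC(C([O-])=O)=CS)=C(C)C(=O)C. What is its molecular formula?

Heavy atoms from the SMILES: 10 C, 1 Cl, 5 O, 1 S.
Implicit hydrogens by atom environment:
  7 × C: no H
  4 × O: no H
  2 × C: 3 H each → 6
  1 × C: 1 H
  1 × Cl: no H
  1 × O (charge -1): no H
  1 × S: 1 H
  Total hydrogens = 8.
Net charge -1.
Molecular formula: C10H8ClO5S-

C10H8ClO5S-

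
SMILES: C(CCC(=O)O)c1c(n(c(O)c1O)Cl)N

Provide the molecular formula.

Heavy atoms from the SMILES: 8 C, 1 Cl, 2 N, 4 O.
Implicit hydrogens by atom environment:
  4 × C (aromatic): no H
  3 × C: 2 H each → 6
  3 × O: 1 H each → 3
  1 × C: no H
  1 × Cl: no H
  1 × N: 2 H
  1 × N (aromatic): no H
  1 × O: no H
  Total hydrogens = 11.
Molecular formula: C8H11ClN2O4

C8H11ClN2O4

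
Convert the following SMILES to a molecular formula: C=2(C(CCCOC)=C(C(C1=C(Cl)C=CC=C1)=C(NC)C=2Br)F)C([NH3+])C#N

Heavy atoms from the SMILES: 1 Br, 19 C, 1 Cl, 1 F, 3 N, 1 O.
Implicit hydrogens by atom environment:
  8 × C (aromatic): no H
  4 × C (aromatic): 1 H each → 4
  3 × C: 2 H each → 6
  2 × C: 3 H each → 6
  1 × Br: no H
  1 × C: 1 H
  1 × C: no H
  1 × Cl: no H
  1 × F: no H
  1 × N (charge +1): 3 H
  1 × N: 1 H
  1 × N: no H
  1 × O: no H
  Total hydrogens = 21.
Net charge +1.
Molecular formula: C19H21BrClFN3O+

C19H21BrClFN3O+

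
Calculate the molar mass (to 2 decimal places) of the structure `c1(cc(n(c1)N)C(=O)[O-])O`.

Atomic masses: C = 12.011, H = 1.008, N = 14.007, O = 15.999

141.11

Molecular formula: C5H5N2O3-.
M = 5×12.011 + 5×1.008 + 2×14.007 + 3×15.999 = 141.11 g/mol.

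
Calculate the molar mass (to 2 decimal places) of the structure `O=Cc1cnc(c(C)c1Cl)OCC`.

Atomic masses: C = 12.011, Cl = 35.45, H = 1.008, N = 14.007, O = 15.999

199.63

Molecular formula: C9H10ClNO2.
M = 9×12.011 + 1×35.45 + 10×1.008 + 1×14.007 + 2×15.999 = 199.63 g/mol.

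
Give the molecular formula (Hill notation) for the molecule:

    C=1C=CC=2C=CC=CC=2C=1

C10H8

Heavy atoms from the SMILES: 10 C.
Implicit hydrogens by atom environment:
  8 × C (aromatic): 1 H each → 8
  2 × C (aromatic): no H
  Total hydrogens = 8.
Molecular formula: C10H8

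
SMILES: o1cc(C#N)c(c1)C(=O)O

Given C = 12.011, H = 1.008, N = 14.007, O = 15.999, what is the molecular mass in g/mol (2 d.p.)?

137.09

Molecular formula: C6H3NO3.
M = 6×12.011 + 3×1.008 + 1×14.007 + 3×15.999 = 137.09 g/mol.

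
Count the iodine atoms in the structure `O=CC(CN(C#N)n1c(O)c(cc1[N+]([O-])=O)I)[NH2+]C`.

1

The symbol for iodine appears 1 time in the SMILES.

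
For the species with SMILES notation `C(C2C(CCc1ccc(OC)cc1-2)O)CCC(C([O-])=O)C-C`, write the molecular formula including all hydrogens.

Heavy atoms from the SMILES: 18 C, 4 O.
Implicit hydrogens by atom environment:
  6 × C: 2 H each → 12
  3 × C (aromatic): 1 H each → 3
  3 × C: 1 H each → 3
  3 × C (aromatic): no H
  2 × C: 3 H each → 6
  2 × O: no H
  1 × C: no H
  1 × O: 1 H
  1 × O (charge -1): no H
  Total hydrogens = 25.
Net charge -1.
Molecular formula: C18H25O4-

C18H25O4-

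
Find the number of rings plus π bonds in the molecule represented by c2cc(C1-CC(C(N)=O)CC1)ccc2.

6

Molecular formula from the SMILES: C12H15NO.
DoU = (2C + 2 + N − H − X)/2 = (2·12 + 2 + 1 − 15 − 0)/2 = 12/2 = 6.
(Structurally: 2 ring(s) + 4 π bond(s) = 6.)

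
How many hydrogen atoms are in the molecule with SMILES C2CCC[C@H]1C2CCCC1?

18

Hydrogens are implicit in SMILES; fill each atom to its normal valence:
  8 × C: 2 H each → 16
  2 × C: 1 H each → 2
  Total hydrogens = 18.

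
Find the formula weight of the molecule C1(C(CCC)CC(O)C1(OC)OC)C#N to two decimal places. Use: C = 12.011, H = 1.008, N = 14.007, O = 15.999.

213.28

Molecular formula: C11H19NO3.
M = 11×12.011 + 19×1.008 + 1×14.007 + 3×15.999 = 213.28 g/mol.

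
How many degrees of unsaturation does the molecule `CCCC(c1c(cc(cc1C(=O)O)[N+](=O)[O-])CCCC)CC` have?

6

Molecular formula from the SMILES: C17H25NO4.
DoU = (2C + 2 + N − H − X)/2 = (2·17 + 2 + 1 − 25 − 0)/2 = 12/2 = 6.
(Structurally: 1 ring(s) + 5 π bond(s) = 6.)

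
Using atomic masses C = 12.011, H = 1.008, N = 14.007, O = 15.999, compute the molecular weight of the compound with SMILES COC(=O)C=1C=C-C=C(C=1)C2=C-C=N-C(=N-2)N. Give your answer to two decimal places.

229.24

Molecular formula: C12H11N3O2.
M = 12×12.011 + 11×1.008 + 3×14.007 + 2×15.999 = 229.24 g/mol.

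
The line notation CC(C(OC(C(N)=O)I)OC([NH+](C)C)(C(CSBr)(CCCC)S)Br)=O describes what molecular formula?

Heavy atoms from the SMILES: 2 Br, 14 C, 1 I, 2 N, 4 O, 2 S.
Implicit hydrogens by atom environment:
  4 × C: 3 H each → 12
  4 × C: 2 H each → 8
  4 × C: no H
  4 × O: no H
  2 × Br: no H
  2 × C: 1 H each → 2
  1 × I: no H
  1 × N: 2 H
  1 × N (charge +1): 1 H
  1 × S: 1 H
  1 × S: no H
  Total hydrogens = 26.
Net charge +1.
Molecular formula: C14H26Br2IN2O4S2+

C14H26Br2IN2O4S2+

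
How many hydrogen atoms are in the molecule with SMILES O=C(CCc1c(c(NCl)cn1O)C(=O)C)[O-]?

Hydrogens are implicit in SMILES; fill each atom to its normal valence:
  3 × C (aromatic): no H
  2 × C: 2 H each → 4
  2 × C: no H
  2 × O: no H
  1 × C: 3 H
  1 × C (aromatic): 1 H
  1 × Cl: no H
  1 × N: 1 H
  1 × N (aromatic): no H
  1 × O: 1 H
  1 × O (charge -1): no H
  Total hydrogens = 10.

10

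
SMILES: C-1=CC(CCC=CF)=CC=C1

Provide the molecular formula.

Heavy atoms from the SMILES: 10 C, 1 F.
Implicit hydrogens by atom environment:
  5 × C (aromatic): 1 H each → 5
  2 × C: 2 H each → 4
  2 × C: 1 H each → 2
  1 × C (aromatic): no H
  1 × F: no H
  Total hydrogens = 11.
Molecular formula: C10H11F

C10H11F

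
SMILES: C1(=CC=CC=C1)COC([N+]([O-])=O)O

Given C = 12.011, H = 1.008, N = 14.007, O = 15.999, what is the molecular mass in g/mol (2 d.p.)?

183.16

Molecular formula: C8H9NO4.
M = 8×12.011 + 9×1.008 + 1×14.007 + 4×15.999 = 183.16 g/mol.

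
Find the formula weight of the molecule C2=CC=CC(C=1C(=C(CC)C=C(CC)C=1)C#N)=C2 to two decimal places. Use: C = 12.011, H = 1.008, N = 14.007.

235.33

Molecular formula: C17H17N.
M = 17×12.011 + 17×1.008 + 1×14.007 = 235.33 g/mol.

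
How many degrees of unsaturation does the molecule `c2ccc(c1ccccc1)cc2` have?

Molecular formula from the SMILES: C12H10.
DoU = (2C + 2 + N − H − X)/2 = (2·12 + 2 + 0 − 10 − 0)/2 = 16/2 = 8.
(Structurally: 2 ring(s) + 6 π bond(s) = 8.)

8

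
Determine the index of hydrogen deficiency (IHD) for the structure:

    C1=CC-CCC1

2

Molecular formula from the SMILES: C6H10.
DoU = (2C + 2 + N − H − X)/2 = (2·6 + 2 + 0 − 10 − 0)/2 = 4/2 = 2.
(Structurally: 1 ring(s) + 1 π bond(s) = 2.)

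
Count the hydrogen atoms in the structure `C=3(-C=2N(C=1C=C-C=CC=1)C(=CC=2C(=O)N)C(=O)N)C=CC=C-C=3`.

Hydrogens are implicit in SMILES; fill each atom to its normal valence:
  11 × C (aromatic): 1 H each → 11
  5 × C (aromatic): no H
  2 × C: no H
  2 × N: 2 H each → 4
  2 × O: no H
  1 × N (aromatic): no H
  Total hydrogens = 15.

15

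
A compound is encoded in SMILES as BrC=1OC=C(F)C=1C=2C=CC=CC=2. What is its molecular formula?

Heavy atoms from the SMILES: 1 Br, 10 C, 1 F, 1 O.
Implicit hydrogens by atom environment:
  6 × C (aromatic): 1 H each → 6
  4 × C (aromatic): no H
  1 × Br: no H
  1 × F: no H
  1 × O (aromatic): no H
  Total hydrogens = 6.
Molecular formula: C10H6BrFO

C10H6BrFO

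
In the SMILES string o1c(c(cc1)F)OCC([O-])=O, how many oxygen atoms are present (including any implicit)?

4

The symbol for oxygen appears 4 times in the SMILES.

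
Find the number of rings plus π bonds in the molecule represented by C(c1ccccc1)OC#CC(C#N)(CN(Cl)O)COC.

Molecular formula from the SMILES: C14H15ClN2O3.
DoU = (2C + 2 + N − H − X)/2 = (2·14 + 2 + 2 − 15 − 1)/2 = 16/2 = 8.
(Structurally: 1 ring(s) + 7 π bond(s) = 8.)

8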